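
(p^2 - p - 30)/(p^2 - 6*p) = (p + 5)/p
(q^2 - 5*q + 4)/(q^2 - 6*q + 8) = (q - 1)/(q - 2)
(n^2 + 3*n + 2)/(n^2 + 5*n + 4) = (n + 2)/(n + 4)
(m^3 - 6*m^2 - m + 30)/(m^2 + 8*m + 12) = (m^2 - 8*m + 15)/(m + 6)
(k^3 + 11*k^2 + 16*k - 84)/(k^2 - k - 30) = (-k^3 - 11*k^2 - 16*k + 84)/(-k^2 + k + 30)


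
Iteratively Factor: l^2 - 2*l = (l - 2)*(l)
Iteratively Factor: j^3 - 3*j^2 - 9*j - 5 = (j + 1)*(j^2 - 4*j - 5) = (j + 1)^2*(j - 5)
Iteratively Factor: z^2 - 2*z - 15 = (z - 5)*(z + 3)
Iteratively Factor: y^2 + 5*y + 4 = (y + 4)*(y + 1)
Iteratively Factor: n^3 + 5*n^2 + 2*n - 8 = (n - 1)*(n^2 + 6*n + 8) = (n - 1)*(n + 4)*(n + 2)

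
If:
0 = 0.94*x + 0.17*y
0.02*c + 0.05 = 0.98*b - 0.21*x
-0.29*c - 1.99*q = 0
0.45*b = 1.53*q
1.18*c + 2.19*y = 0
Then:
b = 0.05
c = -0.10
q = 0.01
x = -0.01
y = 0.05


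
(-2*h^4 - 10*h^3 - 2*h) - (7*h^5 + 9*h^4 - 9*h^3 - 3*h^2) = -7*h^5 - 11*h^4 - h^3 + 3*h^2 - 2*h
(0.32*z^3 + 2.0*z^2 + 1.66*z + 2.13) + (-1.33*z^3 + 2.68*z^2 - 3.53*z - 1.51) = -1.01*z^3 + 4.68*z^2 - 1.87*z + 0.62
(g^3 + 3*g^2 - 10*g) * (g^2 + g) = g^5 + 4*g^4 - 7*g^3 - 10*g^2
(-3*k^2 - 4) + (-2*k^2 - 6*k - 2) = -5*k^2 - 6*k - 6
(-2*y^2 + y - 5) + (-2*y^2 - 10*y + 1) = -4*y^2 - 9*y - 4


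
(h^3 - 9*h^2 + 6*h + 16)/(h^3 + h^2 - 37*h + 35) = (h^3 - 9*h^2 + 6*h + 16)/(h^3 + h^2 - 37*h + 35)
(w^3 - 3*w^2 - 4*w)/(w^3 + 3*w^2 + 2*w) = (w - 4)/(w + 2)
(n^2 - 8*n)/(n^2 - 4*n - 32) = n/(n + 4)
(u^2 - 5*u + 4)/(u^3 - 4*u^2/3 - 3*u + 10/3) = 3*(u - 4)/(3*u^2 - u - 10)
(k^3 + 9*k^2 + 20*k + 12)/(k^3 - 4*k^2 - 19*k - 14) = (k + 6)/(k - 7)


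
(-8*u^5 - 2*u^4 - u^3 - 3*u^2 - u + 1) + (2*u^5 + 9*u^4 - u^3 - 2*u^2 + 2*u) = -6*u^5 + 7*u^4 - 2*u^3 - 5*u^2 + u + 1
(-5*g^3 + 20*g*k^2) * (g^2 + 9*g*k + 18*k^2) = -5*g^5 - 45*g^4*k - 70*g^3*k^2 + 180*g^2*k^3 + 360*g*k^4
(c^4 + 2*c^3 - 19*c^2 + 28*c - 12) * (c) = c^5 + 2*c^4 - 19*c^3 + 28*c^2 - 12*c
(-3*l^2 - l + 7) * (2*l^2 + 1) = -6*l^4 - 2*l^3 + 11*l^2 - l + 7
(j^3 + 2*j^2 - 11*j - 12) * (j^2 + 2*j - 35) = j^5 + 4*j^4 - 42*j^3 - 104*j^2 + 361*j + 420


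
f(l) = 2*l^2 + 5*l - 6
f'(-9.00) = -31.00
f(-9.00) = 111.00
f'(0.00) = 5.00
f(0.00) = -6.00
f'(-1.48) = -0.92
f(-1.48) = -9.02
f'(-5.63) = -17.52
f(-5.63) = 29.24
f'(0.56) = 7.24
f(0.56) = -2.57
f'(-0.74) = 2.04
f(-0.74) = -8.60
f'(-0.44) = 3.24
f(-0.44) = -7.81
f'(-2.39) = -4.56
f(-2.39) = -6.53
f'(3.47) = 18.88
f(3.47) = 35.43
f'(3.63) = 19.52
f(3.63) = 38.50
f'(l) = 4*l + 5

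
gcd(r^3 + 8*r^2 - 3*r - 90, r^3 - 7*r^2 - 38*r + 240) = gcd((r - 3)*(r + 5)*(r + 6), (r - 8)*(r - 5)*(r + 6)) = r + 6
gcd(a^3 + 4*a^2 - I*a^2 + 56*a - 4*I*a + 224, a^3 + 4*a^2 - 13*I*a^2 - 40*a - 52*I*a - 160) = a^2 + a*(4 - 8*I) - 32*I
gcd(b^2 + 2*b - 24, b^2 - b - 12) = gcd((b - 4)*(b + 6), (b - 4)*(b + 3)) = b - 4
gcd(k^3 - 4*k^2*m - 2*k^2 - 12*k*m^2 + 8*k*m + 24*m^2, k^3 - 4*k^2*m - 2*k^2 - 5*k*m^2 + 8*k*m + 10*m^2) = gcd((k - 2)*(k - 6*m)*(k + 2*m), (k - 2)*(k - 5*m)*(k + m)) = k - 2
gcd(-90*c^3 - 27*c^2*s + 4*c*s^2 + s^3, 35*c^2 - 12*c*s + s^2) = -5*c + s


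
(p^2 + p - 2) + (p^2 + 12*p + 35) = 2*p^2 + 13*p + 33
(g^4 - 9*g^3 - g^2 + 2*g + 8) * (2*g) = 2*g^5 - 18*g^4 - 2*g^3 + 4*g^2 + 16*g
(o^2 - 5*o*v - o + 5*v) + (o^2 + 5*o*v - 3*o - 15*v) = 2*o^2 - 4*o - 10*v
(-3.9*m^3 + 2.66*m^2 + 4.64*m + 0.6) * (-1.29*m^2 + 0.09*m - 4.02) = 5.031*m^5 - 3.7824*m^4 + 9.9318*m^3 - 11.0496*m^2 - 18.5988*m - 2.412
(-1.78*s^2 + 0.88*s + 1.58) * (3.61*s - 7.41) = -6.4258*s^3 + 16.3666*s^2 - 0.817*s - 11.7078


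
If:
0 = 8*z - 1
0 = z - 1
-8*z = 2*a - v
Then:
No Solution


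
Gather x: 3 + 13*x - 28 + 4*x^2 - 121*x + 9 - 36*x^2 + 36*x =-32*x^2 - 72*x - 16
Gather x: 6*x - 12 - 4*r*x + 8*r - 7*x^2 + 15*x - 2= 8*r - 7*x^2 + x*(21 - 4*r) - 14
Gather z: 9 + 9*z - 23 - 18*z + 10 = -9*z - 4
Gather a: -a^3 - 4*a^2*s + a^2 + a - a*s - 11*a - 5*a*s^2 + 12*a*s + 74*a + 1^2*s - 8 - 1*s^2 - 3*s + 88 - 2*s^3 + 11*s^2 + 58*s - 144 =-a^3 + a^2*(1 - 4*s) + a*(-5*s^2 + 11*s + 64) - 2*s^3 + 10*s^2 + 56*s - 64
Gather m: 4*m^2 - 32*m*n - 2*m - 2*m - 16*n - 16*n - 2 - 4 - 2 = 4*m^2 + m*(-32*n - 4) - 32*n - 8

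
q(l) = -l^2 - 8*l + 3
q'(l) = -2*l - 8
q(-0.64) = 7.71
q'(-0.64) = -6.72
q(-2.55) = 16.90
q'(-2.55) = -2.90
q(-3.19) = 18.34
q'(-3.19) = -1.62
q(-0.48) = 6.61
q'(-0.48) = -7.04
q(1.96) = -16.52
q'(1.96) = -11.92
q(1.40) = -10.16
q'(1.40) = -10.80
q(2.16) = -18.95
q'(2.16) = -12.32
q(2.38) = -21.70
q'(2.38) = -12.76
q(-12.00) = -45.00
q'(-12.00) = 16.00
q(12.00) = -237.00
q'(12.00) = -32.00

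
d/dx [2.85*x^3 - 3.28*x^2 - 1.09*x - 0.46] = 8.55*x^2 - 6.56*x - 1.09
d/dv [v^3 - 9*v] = 3*v^2 - 9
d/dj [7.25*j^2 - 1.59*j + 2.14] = 14.5*j - 1.59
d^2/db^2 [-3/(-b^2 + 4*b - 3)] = 6*(-b^2 + 4*b + 4*(b - 2)^2 - 3)/(b^2 - 4*b + 3)^3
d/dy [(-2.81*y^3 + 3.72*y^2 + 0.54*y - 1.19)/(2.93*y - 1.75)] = (-16.4666*y^3 + 25.6521*y^2 - 13.02*y + 2.5417)/(8.5849*y^2 - 10.255*y + 3.0625)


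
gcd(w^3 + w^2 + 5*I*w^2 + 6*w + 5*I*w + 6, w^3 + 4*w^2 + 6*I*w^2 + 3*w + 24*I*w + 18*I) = w^2 + w*(1 + 6*I) + 6*I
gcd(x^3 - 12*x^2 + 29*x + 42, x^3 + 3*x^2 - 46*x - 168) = x - 7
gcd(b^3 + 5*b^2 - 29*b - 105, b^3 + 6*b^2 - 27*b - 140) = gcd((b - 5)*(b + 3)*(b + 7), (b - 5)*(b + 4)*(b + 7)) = b^2 + 2*b - 35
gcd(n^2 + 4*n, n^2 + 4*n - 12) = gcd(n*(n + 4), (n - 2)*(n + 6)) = 1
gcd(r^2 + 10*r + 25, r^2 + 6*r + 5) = r + 5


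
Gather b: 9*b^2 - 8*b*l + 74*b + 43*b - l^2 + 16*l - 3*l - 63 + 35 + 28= 9*b^2 + b*(117 - 8*l) - l^2 + 13*l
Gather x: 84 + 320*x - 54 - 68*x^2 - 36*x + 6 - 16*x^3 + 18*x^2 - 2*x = -16*x^3 - 50*x^2 + 282*x + 36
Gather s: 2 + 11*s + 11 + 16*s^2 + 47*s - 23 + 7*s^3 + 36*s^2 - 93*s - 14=7*s^3 + 52*s^2 - 35*s - 24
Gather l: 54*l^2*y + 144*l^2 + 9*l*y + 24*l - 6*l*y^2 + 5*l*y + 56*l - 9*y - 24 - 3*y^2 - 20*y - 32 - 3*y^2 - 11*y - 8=l^2*(54*y + 144) + l*(-6*y^2 + 14*y + 80) - 6*y^2 - 40*y - 64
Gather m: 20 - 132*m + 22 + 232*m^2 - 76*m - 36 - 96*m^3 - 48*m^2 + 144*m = -96*m^3 + 184*m^2 - 64*m + 6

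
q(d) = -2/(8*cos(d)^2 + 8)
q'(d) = -32*sin(d)*cos(d)/(8*cos(d)^2 + 8)^2 = -sin(2*d)/(cos(2*d) + 3)^2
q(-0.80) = -0.17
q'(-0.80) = 0.11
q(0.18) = -0.13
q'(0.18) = -0.02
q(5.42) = -0.18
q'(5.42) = 0.12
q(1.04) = -0.20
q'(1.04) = -0.14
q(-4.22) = -0.20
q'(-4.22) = 0.14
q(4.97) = -0.23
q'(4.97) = 0.11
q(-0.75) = -0.16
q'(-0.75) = 0.11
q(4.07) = -0.18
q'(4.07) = -0.13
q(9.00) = -0.14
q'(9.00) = 0.06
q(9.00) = -0.14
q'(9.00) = 0.06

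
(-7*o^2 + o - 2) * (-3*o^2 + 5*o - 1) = 21*o^4 - 38*o^3 + 18*o^2 - 11*o + 2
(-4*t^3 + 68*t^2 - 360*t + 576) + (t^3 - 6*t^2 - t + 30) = -3*t^3 + 62*t^2 - 361*t + 606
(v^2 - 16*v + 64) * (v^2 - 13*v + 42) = v^4 - 29*v^3 + 314*v^2 - 1504*v + 2688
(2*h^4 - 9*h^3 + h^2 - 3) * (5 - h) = -2*h^5 + 19*h^4 - 46*h^3 + 5*h^2 + 3*h - 15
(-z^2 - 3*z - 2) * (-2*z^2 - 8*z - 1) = 2*z^4 + 14*z^3 + 29*z^2 + 19*z + 2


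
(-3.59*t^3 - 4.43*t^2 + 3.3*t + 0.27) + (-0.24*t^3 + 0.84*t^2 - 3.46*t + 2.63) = -3.83*t^3 - 3.59*t^2 - 0.16*t + 2.9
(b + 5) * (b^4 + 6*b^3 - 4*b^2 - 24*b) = b^5 + 11*b^4 + 26*b^3 - 44*b^2 - 120*b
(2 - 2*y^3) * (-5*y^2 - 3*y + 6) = 10*y^5 + 6*y^4 - 12*y^3 - 10*y^2 - 6*y + 12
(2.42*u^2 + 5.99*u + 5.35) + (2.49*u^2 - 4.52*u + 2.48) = 4.91*u^2 + 1.47*u + 7.83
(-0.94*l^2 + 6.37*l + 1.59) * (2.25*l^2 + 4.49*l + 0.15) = -2.115*l^4 + 10.1119*l^3 + 32.0378*l^2 + 8.0946*l + 0.2385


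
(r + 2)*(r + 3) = r^2 + 5*r + 6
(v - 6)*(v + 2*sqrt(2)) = v^2 - 6*v + 2*sqrt(2)*v - 12*sqrt(2)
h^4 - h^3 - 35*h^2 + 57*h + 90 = (h - 5)*(h - 3)*(h + 1)*(h + 6)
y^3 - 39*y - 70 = (y - 7)*(y + 2)*(y + 5)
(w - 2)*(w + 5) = w^2 + 3*w - 10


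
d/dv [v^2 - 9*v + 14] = 2*v - 9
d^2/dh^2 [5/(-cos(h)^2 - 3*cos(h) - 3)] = 5*(4*sin(h)^4 + sin(h)^2 - 81*cos(h)/4 + 9*cos(3*h)/4 - 17)/(-sin(h)^2 + 3*cos(h) + 4)^3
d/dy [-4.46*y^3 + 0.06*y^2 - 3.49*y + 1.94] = -13.38*y^2 + 0.12*y - 3.49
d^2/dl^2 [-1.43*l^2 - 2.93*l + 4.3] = -2.86000000000000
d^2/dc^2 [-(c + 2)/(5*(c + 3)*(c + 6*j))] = 2*(-(c + 2)*(c + 3)^2 - (c + 2)*(c + 3)*(c + 6*j) - (c + 2)*(c + 6*j)^2 + (c + 3)^2*(c + 6*j) + (c + 3)*(c + 6*j)^2)/(5*(c + 3)^3*(c + 6*j)^3)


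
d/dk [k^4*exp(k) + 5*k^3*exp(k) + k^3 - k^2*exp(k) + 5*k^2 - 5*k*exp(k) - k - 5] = k^4*exp(k) + 9*k^3*exp(k) + 14*k^2*exp(k) + 3*k^2 - 7*k*exp(k) + 10*k - 5*exp(k) - 1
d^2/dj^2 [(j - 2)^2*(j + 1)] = 6*j - 6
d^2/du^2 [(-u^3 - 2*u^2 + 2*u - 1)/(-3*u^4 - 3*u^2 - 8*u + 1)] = 2*(9*u^9 + 54*u^8 - 135*u^7 - 96*u^6 - 306*u^5 + 297*u^4 - 11*u^3 + 39*u^2 + 57*u + 53)/(27*u^12 + 81*u^10 + 216*u^9 + 54*u^8 + 432*u^7 + 549*u^6 + 72*u^5 + 558*u^4 + 368*u^3 - 183*u^2 + 24*u - 1)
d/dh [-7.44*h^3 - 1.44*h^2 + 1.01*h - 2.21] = -22.32*h^2 - 2.88*h + 1.01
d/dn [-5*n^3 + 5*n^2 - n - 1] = -15*n^2 + 10*n - 1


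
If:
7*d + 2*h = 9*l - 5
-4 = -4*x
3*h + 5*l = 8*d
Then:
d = l - 15/37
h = l - 40/37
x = 1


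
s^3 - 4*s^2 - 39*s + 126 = (s - 7)*(s - 3)*(s + 6)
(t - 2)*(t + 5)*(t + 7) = t^3 + 10*t^2 + 11*t - 70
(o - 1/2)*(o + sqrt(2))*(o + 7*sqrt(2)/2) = o^3 - o^2/2 + 9*sqrt(2)*o^2/2 - 9*sqrt(2)*o/4 + 7*o - 7/2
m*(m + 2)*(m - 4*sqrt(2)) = m^3 - 4*sqrt(2)*m^2 + 2*m^2 - 8*sqrt(2)*m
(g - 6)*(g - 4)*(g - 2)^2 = g^4 - 14*g^3 + 68*g^2 - 136*g + 96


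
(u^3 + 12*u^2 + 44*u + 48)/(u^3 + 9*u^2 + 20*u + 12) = (u + 4)/(u + 1)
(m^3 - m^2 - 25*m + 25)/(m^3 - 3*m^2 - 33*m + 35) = (m - 5)/(m - 7)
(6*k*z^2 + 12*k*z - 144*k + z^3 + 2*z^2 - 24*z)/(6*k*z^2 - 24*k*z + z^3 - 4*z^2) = (z + 6)/z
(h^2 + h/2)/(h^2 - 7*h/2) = (2*h + 1)/(2*h - 7)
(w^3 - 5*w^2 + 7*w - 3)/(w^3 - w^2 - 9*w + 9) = (w - 1)/(w + 3)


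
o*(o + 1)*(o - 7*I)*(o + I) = o^4 + o^3 - 6*I*o^3 + 7*o^2 - 6*I*o^2 + 7*o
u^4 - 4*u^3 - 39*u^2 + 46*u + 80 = (u - 8)*(u - 2)*(u + 1)*(u + 5)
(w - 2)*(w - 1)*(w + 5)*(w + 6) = w^4 + 8*w^3 - w^2 - 68*w + 60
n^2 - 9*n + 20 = (n - 5)*(n - 4)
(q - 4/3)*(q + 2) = q^2 + 2*q/3 - 8/3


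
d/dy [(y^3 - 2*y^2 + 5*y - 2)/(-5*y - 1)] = (-10*y^3 + 7*y^2 + 4*y - 15)/(25*y^2 + 10*y + 1)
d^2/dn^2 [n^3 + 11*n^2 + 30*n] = 6*n + 22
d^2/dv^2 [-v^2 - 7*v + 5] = -2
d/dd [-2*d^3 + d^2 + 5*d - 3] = -6*d^2 + 2*d + 5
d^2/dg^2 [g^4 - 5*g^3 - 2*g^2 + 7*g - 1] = 12*g^2 - 30*g - 4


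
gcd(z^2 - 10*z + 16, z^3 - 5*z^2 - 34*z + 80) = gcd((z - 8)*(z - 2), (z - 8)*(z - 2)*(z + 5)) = z^2 - 10*z + 16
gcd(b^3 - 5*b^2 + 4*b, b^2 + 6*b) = b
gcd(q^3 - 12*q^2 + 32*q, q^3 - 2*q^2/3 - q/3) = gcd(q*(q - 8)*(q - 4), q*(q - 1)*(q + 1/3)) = q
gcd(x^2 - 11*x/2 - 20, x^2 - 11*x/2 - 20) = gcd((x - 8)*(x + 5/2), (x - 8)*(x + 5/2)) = x^2 - 11*x/2 - 20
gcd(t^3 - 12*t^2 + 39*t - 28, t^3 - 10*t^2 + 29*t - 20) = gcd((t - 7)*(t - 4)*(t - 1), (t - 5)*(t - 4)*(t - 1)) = t^2 - 5*t + 4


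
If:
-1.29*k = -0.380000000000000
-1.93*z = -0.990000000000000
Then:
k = 0.29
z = 0.51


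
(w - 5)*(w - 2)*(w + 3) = w^3 - 4*w^2 - 11*w + 30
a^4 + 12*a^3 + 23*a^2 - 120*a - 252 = (a - 3)*(a + 2)*(a + 6)*(a + 7)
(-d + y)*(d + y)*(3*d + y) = -3*d^3 - d^2*y + 3*d*y^2 + y^3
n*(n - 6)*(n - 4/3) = n^3 - 22*n^2/3 + 8*n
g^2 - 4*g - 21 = (g - 7)*(g + 3)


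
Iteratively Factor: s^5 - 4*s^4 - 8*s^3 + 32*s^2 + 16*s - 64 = (s + 2)*(s^4 - 6*s^3 + 4*s^2 + 24*s - 32) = (s - 4)*(s + 2)*(s^3 - 2*s^2 - 4*s + 8) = (s - 4)*(s - 2)*(s + 2)*(s^2 - 4) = (s - 4)*(s - 2)^2*(s + 2)*(s + 2)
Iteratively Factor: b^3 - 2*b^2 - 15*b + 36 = (b - 3)*(b^2 + b - 12) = (b - 3)*(b + 4)*(b - 3)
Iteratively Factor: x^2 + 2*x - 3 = (x + 3)*(x - 1)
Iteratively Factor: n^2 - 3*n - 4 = (n + 1)*(n - 4)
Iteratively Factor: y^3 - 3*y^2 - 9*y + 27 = (y - 3)*(y^2 - 9) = (y - 3)^2*(y + 3)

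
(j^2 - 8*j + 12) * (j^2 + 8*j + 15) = j^4 - 37*j^2 - 24*j + 180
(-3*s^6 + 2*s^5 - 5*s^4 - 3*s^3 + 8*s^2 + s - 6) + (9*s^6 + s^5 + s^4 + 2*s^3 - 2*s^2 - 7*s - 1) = 6*s^6 + 3*s^5 - 4*s^4 - s^3 + 6*s^2 - 6*s - 7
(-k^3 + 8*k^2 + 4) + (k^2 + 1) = -k^3 + 9*k^2 + 5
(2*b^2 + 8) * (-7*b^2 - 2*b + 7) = -14*b^4 - 4*b^3 - 42*b^2 - 16*b + 56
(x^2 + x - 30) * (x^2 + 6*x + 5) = x^4 + 7*x^3 - 19*x^2 - 175*x - 150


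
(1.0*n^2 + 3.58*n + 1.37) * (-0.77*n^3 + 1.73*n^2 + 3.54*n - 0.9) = -0.77*n^5 - 1.0266*n^4 + 8.6785*n^3 + 14.1433*n^2 + 1.6278*n - 1.233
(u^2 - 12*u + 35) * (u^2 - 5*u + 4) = u^4 - 17*u^3 + 99*u^2 - 223*u + 140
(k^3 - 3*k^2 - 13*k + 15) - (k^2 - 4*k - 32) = k^3 - 4*k^2 - 9*k + 47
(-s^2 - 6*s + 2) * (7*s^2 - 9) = -7*s^4 - 42*s^3 + 23*s^2 + 54*s - 18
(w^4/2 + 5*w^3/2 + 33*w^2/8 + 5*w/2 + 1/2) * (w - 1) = w^5/2 + 2*w^4 + 13*w^3/8 - 13*w^2/8 - 2*w - 1/2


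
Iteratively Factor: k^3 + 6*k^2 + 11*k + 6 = (k + 3)*(k^2 + 3*k + 2) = (k + 1)*(k + 3)*(k + 2)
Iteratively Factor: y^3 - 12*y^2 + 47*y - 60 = (y - 4)*(y^2 - 8*y + 15) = (y - 5)*(y - 4)*(y - 3)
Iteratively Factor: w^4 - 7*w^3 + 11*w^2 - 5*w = (w - 5)*(w^3 - 2*w^2 + w) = w*(w - 5)*(w^2 - 2*w + 1) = w*(w - 5)*(w - 1)*(w - 1)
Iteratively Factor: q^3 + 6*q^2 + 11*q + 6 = (q + 3)*(q^2 + 3*q + 2) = (q + 1)*(q + 3)*(q + 2)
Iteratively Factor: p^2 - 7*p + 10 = (p - 5)*(p - 2)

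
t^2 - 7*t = t*(t - 7)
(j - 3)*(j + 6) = j^2 + 3*j - 18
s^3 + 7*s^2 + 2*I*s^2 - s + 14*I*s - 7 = (s + 7)*(s + I)^2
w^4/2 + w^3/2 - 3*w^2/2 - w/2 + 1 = (w/2 + 1)*(w - 1)^2*(w + 1)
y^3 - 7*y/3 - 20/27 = (y - 5/3)*(y + 1/3)*(y + 4/3)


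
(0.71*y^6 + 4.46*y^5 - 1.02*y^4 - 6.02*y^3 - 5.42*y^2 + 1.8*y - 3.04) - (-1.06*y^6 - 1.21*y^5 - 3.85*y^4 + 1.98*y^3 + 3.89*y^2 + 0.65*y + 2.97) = 1.77*y^6 + 5.67*y^5 + 2.83*y^4 - 8.0*y^3 - 9.31*y^2 + 1.15*y - 6.01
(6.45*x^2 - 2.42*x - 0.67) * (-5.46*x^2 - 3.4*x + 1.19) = -35.217*x^4 - 8.7168*x^3 + 19.5617*x^2 - 0.6018*x - 0.7973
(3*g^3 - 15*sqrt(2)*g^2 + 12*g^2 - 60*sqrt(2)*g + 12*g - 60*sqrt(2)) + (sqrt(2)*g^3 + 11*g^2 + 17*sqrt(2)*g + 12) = sqrt(2)*g^3 + 3*g^3 - 15*sqrt(2)*g^2 + 23*g^2 - 43*sqrt(2)*g + 12*g - 60*sqrt(2) + 12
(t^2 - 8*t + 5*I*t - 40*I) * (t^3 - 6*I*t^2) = t^5 - 8*t^4 - I*t^4 + 30*t^3 + 8*I*t^3 - 240*t^2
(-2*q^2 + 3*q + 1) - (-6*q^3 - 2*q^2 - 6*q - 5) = 6*q^3 + 9*q + 6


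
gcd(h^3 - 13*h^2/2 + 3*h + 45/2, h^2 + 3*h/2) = h + 3/2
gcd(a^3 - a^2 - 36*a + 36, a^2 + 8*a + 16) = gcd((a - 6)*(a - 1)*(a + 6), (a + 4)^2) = 1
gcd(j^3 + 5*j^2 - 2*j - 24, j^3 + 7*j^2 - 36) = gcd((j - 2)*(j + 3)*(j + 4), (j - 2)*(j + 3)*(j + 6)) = j^2 + j - 6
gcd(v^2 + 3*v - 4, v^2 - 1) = v - 1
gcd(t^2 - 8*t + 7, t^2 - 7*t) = t - 7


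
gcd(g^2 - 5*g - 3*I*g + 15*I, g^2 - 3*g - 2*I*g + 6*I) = 1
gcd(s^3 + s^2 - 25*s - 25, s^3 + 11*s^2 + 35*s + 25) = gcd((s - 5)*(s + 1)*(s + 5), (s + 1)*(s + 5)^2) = s^2 + 6*s + 5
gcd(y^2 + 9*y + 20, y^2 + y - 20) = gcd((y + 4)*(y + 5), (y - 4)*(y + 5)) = y + 5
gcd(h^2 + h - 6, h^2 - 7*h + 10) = h - 2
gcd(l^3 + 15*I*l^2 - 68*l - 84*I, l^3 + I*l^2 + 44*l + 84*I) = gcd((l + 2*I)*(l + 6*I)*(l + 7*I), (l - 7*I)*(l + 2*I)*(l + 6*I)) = l^2 + 8*I*l - 12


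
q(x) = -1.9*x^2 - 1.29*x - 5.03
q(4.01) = -40.76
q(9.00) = -170.54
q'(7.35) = -29.22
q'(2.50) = -10.79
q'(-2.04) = 6.46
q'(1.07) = -5.36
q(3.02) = -26.25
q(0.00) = -5.03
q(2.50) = -20.13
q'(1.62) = -7.45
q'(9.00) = -35.49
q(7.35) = -117.15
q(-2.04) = -10.31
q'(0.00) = -1.29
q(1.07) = -8.59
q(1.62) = -12.11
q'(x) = -3.8*x - 1.29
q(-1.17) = -6.12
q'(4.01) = -16.53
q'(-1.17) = 3.16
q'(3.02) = -12.77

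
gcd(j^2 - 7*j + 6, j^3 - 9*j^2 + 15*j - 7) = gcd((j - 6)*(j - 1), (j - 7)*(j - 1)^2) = j - 1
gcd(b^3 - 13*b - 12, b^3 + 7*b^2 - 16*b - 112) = b - 4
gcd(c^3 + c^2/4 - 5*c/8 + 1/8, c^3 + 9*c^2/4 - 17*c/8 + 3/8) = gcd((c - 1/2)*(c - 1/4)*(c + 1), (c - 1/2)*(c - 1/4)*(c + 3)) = c^2 - 3*c/4 + 1/8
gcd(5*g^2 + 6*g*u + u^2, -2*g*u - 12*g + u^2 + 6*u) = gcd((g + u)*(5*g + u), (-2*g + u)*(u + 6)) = 1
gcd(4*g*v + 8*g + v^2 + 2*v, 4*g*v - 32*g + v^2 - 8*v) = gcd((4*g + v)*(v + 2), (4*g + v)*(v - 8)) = 4*g + v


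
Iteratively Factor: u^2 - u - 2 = (u + 1)*(u - 2)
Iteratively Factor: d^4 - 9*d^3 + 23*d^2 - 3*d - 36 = (d - 3)*(d^3 - 6*d^2 + 5*d + 12) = (d - 3)*(d + 1)*(d^2 - 7*d + 12) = (d - 4)*(d - 3)*(d + 1)*(d - 3)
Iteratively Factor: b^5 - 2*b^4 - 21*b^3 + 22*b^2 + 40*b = (b + 1)*(b^4 - 3*b^3 - 18*b^2 + 40*b) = (b - 2)*(b + 1)*(b^3 - b^2 - 20*b) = b*(b - 2)*(b + 1)*(b^2 - b - 20) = b*(b - 2)*(b + 1)*(b + 4)*(b - 5)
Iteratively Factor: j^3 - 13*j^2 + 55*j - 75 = (j - 3)*(j^2 - 10*j + 25) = (j - 5)*(j - 3)*(j - 5)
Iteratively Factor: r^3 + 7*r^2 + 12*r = (r)*(r^2 + 7*r + 12) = r*(r + 4)*(r + 3)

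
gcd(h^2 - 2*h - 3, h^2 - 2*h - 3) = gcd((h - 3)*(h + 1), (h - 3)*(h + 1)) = h^2 - 2*h - 3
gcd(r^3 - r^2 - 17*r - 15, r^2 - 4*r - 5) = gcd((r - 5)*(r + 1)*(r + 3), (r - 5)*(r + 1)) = r^2 - 4*r - 5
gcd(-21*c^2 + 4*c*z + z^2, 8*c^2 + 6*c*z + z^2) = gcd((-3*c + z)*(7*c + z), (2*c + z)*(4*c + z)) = 1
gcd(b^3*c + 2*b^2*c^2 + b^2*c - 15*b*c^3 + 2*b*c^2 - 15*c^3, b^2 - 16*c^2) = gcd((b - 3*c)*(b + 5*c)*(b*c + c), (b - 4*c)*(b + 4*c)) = 1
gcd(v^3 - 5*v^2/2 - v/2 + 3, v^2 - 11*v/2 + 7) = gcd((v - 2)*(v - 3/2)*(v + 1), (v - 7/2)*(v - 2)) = v - 2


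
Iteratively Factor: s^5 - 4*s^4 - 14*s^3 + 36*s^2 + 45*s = (s)*(s^4 - 4*s^3 - 14*s^2 + 36*s + 45) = s*(s + 1)*(s^3 - 5*s^2 - 9*s + 45) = s*(s - 5)*(s + 1)*(s^2 - 9) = s*(s - 5)*(s - 3)*(s + 1)*(s + 3)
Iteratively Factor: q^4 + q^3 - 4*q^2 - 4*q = (q - 2)*(q^3 + 3*q^2 + 2*q) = (q - 2)*(q + 1)*(q^2 + 2*q) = q*(q - 2)*(q + 1)*(q + 2)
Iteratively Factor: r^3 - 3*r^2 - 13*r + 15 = (r - 5)*(r^2 + 2*r - 3) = (r - 5)*(r - 1)*(r + 3)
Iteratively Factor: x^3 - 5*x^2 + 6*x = (x - 3)*(x^2 - 2*x) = x*(x - 3)*(x - 2)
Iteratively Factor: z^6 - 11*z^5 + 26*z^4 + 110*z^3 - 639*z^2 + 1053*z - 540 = (z - 3)*(z^5 - 8*z^4 + 2*z^3 + 116*z^2 - 291*z + 180) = (z - 3)^2*(z^4 - 5*z^3 - 13*z^2 + 77*z - 60) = (z - 3)^2*(z + 4)*(z^3 - 9*z^2 + 23*z - 15) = (z - 5)*(z - 3)^2*(z + 4)*(z^2 - 4*z + 3) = (z - 5)*(z - 3)^2*(z - 1)*(z + 4)*(z - 3)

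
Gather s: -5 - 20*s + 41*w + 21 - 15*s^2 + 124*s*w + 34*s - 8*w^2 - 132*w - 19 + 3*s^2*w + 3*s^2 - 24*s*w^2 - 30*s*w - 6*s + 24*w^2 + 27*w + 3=s^2*(3*w - 12) + s*(-24*w^2 + 94*w + 8) + 16*w^2 - 64*w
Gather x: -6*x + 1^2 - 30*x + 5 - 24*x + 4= 10 - 60*x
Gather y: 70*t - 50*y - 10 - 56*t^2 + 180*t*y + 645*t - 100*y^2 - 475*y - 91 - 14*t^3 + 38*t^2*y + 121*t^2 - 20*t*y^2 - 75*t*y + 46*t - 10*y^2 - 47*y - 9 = -14*t^3 + 65*t^2 + 761*t + y^2*(-20*t - 110) + y*(38*t^2 + 105*t - 572) - 110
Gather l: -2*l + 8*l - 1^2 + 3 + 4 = 6*l + 6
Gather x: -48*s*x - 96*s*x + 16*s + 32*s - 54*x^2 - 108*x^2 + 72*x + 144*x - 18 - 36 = 48*s - 162*x^2 + x*(216 - 144*s) - 54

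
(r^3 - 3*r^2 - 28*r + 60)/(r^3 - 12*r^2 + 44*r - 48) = (r + 5)/(r - 4)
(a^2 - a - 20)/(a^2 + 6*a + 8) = (a - 5)/(a + 2)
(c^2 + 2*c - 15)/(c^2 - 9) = (c + 5)/(c + 3)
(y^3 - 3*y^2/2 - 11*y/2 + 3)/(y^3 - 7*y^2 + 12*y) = (y^2 + 3*y/2 - 1)/(y*(y - 4))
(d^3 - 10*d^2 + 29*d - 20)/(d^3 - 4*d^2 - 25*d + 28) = (d^2 - 9*d + 20)/(d^2 - 3*d - 28)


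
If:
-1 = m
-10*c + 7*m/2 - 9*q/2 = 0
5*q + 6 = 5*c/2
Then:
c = 38/245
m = -1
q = -55/49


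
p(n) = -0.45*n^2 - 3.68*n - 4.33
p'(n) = -0.9*n - 3.68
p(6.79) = -50.06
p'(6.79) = -9.79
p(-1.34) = -0.21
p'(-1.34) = -2.47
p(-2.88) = 2.54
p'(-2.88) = -1.09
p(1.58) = -11.27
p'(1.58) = -5.10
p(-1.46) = 0.08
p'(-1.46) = -2.37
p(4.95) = -33.57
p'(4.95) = -8.14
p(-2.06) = 1.34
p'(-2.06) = -1.83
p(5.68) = -39.75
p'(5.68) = -8.79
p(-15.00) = -50.38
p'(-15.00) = 9.82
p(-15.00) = -50.38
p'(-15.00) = 9.82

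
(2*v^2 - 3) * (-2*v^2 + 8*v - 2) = -4*v^4 + 16*v^3 + 2*v^2 - 24*v + 6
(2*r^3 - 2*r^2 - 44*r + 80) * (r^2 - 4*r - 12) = 2*r^5 - 10*r^4 - 60*r^3 + 280*r^2 + 208*r - 960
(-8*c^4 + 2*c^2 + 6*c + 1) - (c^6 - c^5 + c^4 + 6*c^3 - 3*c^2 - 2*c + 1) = -c^6 + c^5 - 9*c^4 - 6*c^3 + 5*c^2 + 8*c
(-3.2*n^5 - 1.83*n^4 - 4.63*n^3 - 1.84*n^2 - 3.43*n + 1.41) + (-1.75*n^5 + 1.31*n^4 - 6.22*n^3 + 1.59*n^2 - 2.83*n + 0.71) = -4.95*n^5 - 0.52*n^4 - 10.85*n^3 - 0.25*n^2 - 6.26*n + 2.12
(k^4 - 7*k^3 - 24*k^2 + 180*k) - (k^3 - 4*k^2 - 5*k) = k^4 - 8*k^3 - 20*k^2 + 185*k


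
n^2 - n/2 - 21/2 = (n - 7/2)*(n + 3)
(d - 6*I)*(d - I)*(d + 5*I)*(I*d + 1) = I*d^4 + 3*d^3 + 27*I*d^2 + 59*d - 30*I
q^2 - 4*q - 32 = (q - 8)*(q + 4)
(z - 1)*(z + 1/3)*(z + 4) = z^3 + 10*z^2/3 - 3*z - 4/3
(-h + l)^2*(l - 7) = h^2*l - 7*h^2 - 2*h*l^2 + 14*h*l + l^3 - 7*l^2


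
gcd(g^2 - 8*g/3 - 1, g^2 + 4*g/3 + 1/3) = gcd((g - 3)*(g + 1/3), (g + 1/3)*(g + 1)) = g + 1/3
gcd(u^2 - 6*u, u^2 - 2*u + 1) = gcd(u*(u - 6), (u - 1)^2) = 1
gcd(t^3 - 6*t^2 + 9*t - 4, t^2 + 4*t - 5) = t - 1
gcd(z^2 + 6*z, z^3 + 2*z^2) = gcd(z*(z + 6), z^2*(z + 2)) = z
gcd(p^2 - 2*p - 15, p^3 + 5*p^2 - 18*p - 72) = p + 3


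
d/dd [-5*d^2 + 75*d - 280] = 75 - 10*d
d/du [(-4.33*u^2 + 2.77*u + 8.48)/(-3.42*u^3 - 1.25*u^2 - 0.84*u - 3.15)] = (-14.8086*u^4 + 18.9468*u^3 + 94.1045*u^2 + 48.479*u - 1.6023)/(11.6964*u^6 + 8.55*u^5 + 7.3081*u^4 + 23.646*u^3 + 8.5806*u^2 + 5.292*u + 9.9225)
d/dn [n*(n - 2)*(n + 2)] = 3*n^2 - 4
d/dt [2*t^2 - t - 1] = 4*t - 1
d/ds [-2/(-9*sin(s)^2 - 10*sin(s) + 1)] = -4*(9*sin(s) + 5)*cos(s)/(9*sin(s)^2 + 10*sin(s) - 1)^2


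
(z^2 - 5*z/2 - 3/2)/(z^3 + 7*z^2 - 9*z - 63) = (z + 1/2)/(z^2 + 10*z + 21)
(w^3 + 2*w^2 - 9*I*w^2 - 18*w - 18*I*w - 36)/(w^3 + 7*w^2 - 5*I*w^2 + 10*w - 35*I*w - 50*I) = (w^2 - 9*I*w - 18)/(w^2 + 5*w*(1 - I) - 25*I)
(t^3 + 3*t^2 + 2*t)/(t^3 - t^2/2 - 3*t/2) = 2*(t + 2)/(2*t - 3)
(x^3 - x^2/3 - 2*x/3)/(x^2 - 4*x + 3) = x*(3*x + 2)/(3*(x - 3))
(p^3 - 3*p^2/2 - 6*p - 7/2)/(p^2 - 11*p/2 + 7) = (p^2 + 2*p + 1)/(p - 2)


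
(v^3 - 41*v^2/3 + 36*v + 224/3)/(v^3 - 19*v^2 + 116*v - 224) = (v + 4/3)/(v - 4)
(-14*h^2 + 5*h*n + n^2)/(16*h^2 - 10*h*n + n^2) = (-7*h - n)/(8*h - n)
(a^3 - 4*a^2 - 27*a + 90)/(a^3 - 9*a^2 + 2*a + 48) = (a^2 - a - 30)/(a^2 - 6*a - 16)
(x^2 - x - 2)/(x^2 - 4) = (x + 1)/(x + 2)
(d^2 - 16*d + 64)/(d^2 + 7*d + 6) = (d^2 - 16*d + 64)/(d^2 + 7*d + 6)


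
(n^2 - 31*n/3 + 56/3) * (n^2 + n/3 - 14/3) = n^4 - 10*n^3 + 95*n^2/9 + 490*n/9 - 784/9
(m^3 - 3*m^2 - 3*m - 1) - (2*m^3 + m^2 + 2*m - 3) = -m^3 - 4*m^2 - 5*m + 2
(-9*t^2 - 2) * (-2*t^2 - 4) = 18*t^4 + 40*t^2 + 8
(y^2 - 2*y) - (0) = y^2 - 2*y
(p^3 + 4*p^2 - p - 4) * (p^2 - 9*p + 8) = p^5 - 5*p^4 - 29*p^3 + 37*p^2 + 28*p - 32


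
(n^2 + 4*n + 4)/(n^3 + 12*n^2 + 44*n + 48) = (n + 2)/(n^2 + 10*n + 24)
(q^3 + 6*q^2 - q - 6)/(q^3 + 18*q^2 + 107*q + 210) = (q^2 - 1)/(q^2 + 12*q + 35)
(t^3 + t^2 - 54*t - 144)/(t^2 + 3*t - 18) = (t^2 - 5*t - 24)/(t - 3)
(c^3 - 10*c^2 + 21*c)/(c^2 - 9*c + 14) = c*(c - 3)/(c - 2)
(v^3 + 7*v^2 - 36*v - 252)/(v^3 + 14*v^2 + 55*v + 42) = (v - 6)/(v + 1)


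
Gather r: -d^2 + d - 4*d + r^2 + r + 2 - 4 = -d^2 - 3*d + r^2 + r - 2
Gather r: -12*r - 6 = -12*r - 6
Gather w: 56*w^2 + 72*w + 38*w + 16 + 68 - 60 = 56*w^2 + 110*w + 24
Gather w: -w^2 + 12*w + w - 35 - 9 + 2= -w^2 + 13*w - 42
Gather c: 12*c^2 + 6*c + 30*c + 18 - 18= 12*c^2 + 36*c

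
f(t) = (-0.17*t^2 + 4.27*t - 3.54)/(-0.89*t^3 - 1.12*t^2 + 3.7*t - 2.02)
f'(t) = (4.27 - 0.34*t)/(-0.89*t^3 - 1.12*t^2 + 3.7*t - 2.02) + (-0.17*t^2 + 4.27*t - 3.54)*(2.67*t^2 + 2.24*t - 3.7)/(-0.89*t^3 - 1.12*t^2 + 3.7*t - 2.02)^2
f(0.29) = 2.18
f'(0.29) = 1.87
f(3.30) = -0.26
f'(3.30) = 0.15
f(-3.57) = -1.91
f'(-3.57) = -3.37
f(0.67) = 2.43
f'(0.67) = -5.19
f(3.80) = -0.19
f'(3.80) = 0.10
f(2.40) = -0.48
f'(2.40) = 0.40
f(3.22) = -0.27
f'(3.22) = 0.17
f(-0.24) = 1.55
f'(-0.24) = 0.66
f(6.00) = -0.08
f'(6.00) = 0.03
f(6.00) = -0.08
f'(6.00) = 0.03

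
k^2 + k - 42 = (k - 6)*(k + 7)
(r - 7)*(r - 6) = r^2 - 13*r + 42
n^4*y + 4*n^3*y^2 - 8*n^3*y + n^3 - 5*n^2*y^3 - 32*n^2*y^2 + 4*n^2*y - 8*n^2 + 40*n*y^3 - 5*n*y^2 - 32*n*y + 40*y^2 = (n - 8)*(n - y)*(n + 5*y)*(n*y + 1)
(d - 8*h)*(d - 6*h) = d^2 - 14*d*h + 48*h^2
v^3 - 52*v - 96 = (v - 8)*(v + 2)*(v + 6)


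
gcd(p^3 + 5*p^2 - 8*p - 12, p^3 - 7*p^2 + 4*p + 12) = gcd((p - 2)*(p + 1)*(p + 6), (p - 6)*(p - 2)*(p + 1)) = p^2 - p - 2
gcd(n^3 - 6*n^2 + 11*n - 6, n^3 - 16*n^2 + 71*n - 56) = n - 1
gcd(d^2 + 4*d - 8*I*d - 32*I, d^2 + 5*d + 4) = d + 4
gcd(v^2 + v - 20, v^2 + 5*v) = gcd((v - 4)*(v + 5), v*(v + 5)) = v + 5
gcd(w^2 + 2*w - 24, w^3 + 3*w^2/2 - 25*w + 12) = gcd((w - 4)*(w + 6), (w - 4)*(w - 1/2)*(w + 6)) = w^2 + 2*w - 24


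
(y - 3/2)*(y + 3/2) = y^2 - 9/4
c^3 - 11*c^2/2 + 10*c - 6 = (c - 2)^2*(c - 3/2)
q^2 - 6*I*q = q*(q - 6*I)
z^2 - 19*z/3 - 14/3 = (z - 7)*(z + 2/3)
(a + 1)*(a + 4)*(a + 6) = a^3 + 11*a^2 + 34*a + 24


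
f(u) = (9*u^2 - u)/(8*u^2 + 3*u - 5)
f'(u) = (-16*u - 3)*(9*u^2 - u)/(8*u^2 + 3*u - 5)^2 + (18*u - 1)/(8*u^2 + 3*u - 5) = 5*(7*u^2 - 18*u + 1)/(64*u^4 + 48*u^3 - 71*u^2 - 30*u + 25)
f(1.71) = 1.05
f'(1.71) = -0.08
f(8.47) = 1.07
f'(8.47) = 0.00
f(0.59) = -5.71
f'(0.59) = -181.21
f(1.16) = 1.18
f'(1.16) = -0.61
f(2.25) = 1.03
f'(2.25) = -0.01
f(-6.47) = 1.23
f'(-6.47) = 0.02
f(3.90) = 1.04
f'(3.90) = 0.01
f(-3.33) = 1.40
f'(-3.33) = 0.13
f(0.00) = 0.00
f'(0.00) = 0.20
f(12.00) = 1.09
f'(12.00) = 0.00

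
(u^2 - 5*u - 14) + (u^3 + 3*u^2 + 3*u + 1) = u^3 + 4*u^2 - 2*u - 13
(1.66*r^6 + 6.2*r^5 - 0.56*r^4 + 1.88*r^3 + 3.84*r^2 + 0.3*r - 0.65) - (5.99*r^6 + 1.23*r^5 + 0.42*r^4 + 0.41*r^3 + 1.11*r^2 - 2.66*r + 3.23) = -4.33*r^6 + 4.97*r^5 - 0.98*r^4 + 1.47*r^3 + 2.73*r^2 + 2.96*r - 3.88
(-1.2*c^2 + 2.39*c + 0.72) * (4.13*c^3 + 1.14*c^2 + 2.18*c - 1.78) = -4.956*c^5 + 8.5027*c^4 + 3.0822*c^3 + 8.167*c^2 - 2.6846*c - 1.2816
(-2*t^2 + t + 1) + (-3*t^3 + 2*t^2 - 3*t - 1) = -3*t^3 - 2*t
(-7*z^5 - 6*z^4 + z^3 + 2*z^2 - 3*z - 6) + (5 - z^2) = -7*z^5 - 6*z^4 + z^3 + z^2 - 3*z - 1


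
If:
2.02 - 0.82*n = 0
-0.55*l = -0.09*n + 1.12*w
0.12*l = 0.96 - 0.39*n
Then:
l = -0.01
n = 2.46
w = 0.20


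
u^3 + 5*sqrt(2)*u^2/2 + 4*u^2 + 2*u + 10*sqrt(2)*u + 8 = (u + 4)*(u + sqrt(2)/2)*(u + 2*sqrt(2))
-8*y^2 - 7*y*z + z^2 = (-8*y + z)*(y + z)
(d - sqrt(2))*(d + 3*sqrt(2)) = d^2 + 2*sqrt(2)*d - 6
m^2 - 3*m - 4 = (m - 4)*(m + 1)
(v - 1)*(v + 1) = v^2 - 1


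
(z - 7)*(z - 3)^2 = z^3 - 13*z^2 + 51*z - 63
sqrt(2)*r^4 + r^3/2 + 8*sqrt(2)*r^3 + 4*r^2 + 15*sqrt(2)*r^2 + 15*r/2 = r*(r + 3)*(r + 5)*(sqrt(2)*r + 1/2)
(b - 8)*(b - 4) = b^2 - 12*b + 32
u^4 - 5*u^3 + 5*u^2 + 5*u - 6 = (u - 3)*(u - 2)*(u - 1)*(u + 1)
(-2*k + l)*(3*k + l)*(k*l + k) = -6*k^3*l - 6*k^3 + k^2*l^2 + k^2*l + k*l^3 + k*l^2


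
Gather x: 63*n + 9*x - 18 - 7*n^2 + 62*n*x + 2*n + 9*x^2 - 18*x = -7*n^2 + 65*n + 9*x^2 + x*(62*n - 9) - 18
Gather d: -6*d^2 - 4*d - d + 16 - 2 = -6*d^2 - 5*d + 14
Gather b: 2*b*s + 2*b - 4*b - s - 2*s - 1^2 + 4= b*(2*s - 2) - 3*s + 3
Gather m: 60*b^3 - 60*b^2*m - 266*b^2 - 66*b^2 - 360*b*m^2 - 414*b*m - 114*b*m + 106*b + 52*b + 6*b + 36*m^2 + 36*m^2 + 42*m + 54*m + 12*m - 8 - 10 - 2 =60*b^3 - 332*b^2 + 164*b + m^2*(72 - 360*b) + m*(-60*b^2 - 528*b + 108) - 20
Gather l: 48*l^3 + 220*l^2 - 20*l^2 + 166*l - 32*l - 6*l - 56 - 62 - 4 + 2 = 48*l^3 + 200*l^2 + 128*l - 120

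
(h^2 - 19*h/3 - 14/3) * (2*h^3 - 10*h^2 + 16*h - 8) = 2*h^5 - 68*h^4/3 + 70*h^3 - 188*h^2/3 - 24*h + 112/3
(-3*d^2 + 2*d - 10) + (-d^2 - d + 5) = -4*d^2 + d - 5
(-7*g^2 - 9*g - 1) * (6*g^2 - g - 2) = -42*g^4 - 47*g^3 + 17*g^2 + 19*g + 2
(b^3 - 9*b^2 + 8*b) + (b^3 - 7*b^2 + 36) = 2*b^3 - 16*b^2 + 8*b + 36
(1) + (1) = 2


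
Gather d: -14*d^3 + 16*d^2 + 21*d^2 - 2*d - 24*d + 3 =-14*d^3 + 37*d^2 - 26*d + 3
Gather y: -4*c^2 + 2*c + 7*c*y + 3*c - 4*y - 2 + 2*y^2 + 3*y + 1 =-4*c^2 + 5*c + 2*y^2 + y*(7*c - 1) - 1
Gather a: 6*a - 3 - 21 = 6*a - 24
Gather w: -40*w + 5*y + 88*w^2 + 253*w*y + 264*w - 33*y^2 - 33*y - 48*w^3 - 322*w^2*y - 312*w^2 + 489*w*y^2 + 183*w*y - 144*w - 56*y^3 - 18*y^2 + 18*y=-48*w^3 + w^2*(-322*y - 224) + w*(489*y^2 + 436*y + 80) - 56*y^3 - 51*y^2 - 10*y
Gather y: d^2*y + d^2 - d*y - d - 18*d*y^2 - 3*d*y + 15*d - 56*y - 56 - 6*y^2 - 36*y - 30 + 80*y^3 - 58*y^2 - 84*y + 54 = d^2 + 14*d + 80*y^3 + y^2*(-18*d - 64) + y*(d^2 - 4*d - 176) - 32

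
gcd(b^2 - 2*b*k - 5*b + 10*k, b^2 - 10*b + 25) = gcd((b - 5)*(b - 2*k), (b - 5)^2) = b - 5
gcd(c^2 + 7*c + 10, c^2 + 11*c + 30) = c + 5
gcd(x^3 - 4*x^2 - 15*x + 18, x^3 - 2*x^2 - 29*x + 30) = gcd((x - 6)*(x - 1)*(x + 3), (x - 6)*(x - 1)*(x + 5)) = x^2 - 7*x + 6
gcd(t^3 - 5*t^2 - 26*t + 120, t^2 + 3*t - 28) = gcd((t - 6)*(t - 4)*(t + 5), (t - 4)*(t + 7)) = t - 4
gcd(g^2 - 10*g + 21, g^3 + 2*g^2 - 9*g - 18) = g - 3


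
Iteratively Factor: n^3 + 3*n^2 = (n)*(n^2 + 3*n) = n^2*(n + 3)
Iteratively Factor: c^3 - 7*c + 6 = (c - 2)*(c^2 + 2*c - 3) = (c - 2)*(c - 1)*(c + 3)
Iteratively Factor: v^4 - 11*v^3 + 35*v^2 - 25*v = (v - 1)*(v^3 - 10*v^2 + 25*v) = (v - 5)*(v - 1)*(v^2 - 5*v) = (v - 5)^2*(v - 1)*(v)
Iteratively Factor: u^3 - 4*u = (u)*(u^2 - 4) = u*(u - 2)*(u + 2)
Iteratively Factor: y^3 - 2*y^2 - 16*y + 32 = (y + 4)*(y^2 - 6*y + 8) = (y - 4)*(y + 4)*(y - 2)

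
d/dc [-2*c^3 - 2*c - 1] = -6*c^2 - 2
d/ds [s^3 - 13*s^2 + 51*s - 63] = 3*s^2 - 26*s + 51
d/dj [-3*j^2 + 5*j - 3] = 5 - 6*j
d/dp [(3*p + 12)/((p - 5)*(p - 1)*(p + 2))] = 6*(-p^3 - 4*p^2 + 16*p + 19)/(p^6 - 8*p^5 + 2*p^4 + 76*p^3 - 31*p^2 - 140*p + 100)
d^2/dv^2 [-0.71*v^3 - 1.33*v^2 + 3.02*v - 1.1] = -4.26*v - 2.66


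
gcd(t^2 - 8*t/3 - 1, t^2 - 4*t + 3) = t - 3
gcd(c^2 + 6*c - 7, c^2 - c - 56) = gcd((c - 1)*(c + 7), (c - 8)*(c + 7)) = c + 7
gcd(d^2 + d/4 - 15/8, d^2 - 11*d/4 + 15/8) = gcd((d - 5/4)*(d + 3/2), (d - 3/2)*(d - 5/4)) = d - 5/4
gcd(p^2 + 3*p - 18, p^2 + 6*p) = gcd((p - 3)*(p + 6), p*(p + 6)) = p + 6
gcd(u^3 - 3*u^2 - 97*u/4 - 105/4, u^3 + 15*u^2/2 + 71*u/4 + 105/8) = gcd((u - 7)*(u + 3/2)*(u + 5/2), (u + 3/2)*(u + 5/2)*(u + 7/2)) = u^2 + 4*u + 15/4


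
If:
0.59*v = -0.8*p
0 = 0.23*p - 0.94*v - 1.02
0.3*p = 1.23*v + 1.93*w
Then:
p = 0.68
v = -0.92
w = 0.69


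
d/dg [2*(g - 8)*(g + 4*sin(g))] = 2*g + 2*(g - 8)*(4*cos(g) + 1) + 8*sin(g)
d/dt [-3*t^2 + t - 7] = 1 - 6*t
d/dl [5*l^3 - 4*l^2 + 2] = l*(15*l - 8)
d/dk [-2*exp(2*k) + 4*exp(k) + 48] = 4*(1 - exp(k))*exp(k)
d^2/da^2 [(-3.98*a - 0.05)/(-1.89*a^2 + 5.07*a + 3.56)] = ((40.1682 - 45.1332*a)*(-1.89*a^2 + 5.07*a + 3.56) - (3.78*a - 5.07)*(3.98*a + 0.05)*(7.56*a - 10.14))/(-1.89*a^2 + 5.07*a + 3.56)^3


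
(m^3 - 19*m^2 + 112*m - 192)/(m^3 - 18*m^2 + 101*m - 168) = (m - 8)/(m - 7)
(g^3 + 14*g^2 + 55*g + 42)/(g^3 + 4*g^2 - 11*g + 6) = (g^2 + 8*g + 7)/(g^2 - 2*g + 1)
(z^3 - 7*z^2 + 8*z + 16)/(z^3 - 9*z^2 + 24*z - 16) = (z + 1)/(z - 1)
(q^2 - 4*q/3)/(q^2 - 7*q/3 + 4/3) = q/(q - 1)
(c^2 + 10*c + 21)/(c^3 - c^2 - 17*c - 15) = (c + 7)/(c^2 - 4*c - 5)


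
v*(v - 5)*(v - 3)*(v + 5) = v^4 - 3*v^3 - 25*v^2 + 75*v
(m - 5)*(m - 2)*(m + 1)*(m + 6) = m^4 - 33*m^2 + 28*m + 60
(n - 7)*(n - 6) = n^2 - 13*n + 42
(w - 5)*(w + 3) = w^2 - 2*w - 15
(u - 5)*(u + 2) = u^2 - 3*u - 10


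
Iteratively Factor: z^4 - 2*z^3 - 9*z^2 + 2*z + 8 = (z - 1)*(z^3 - z^2 - 10*z - 8) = (z - 4)*(z - 1)*(z^2 + 3*z + 2) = (z - 4)*(z - 1)*(z + 1)*(z + 2)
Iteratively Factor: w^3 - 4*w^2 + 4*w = (w)*(w^2 - 4*w + 4) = w*(w - 2)*(w - 2)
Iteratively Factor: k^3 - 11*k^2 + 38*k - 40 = (k - 2)*(k^2 - 9*k + 20) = (k - 4)*(k - 2)*(k - 5)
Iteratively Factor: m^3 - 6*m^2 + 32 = (m + 2)*(m^2 - 8*m + 16) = (m - 4)*(m + 2)*(m - 4)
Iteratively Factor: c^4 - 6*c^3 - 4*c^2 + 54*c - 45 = (c - 5)*(c^3 - c^2 - 9*c + 9) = (c - 5)*(c - 3)*(c^2 + 2*c - 3) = (c - 5)*(c - 3)*(c + 3)*(c - 1)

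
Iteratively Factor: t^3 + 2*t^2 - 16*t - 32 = (t + 2)*(t^2 - 16) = (t - 4)*(t + 2)*(t + 4)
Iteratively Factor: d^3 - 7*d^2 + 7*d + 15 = (d + 1)*(d^2 - 8*d + 15) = (d - 5)*(d + 1)*(d - 3)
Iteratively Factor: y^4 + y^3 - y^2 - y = (y + 1)*(y^3 - y) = y*(y + 1)*(y^2 - 1) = y*(y + 1)^2*(y - 1)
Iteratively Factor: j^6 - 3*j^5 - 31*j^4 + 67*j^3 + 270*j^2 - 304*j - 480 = (j - 2)*(j^5 - j^4 - 33*j^3 + j^2 + 272*j + 240) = (j - 4)*(j - 2)*(j^4 + 3*j^3 - 21*j^2 - 83*j - 60) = (j - 5)*(j - 4)*(j - 2)*(j^3 + 8*j^2 + 19*j + 12) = (j - 5)*(j - 4)*(j - 2)*(j + 4)*(j^2 + 4*j + 3) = (j - 5)*(j - 4)*(j - 2)*(j + 3)*(j + 4)*(j + 1)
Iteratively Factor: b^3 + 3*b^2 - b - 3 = (b + 3)*(b^2 - 1) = (b - 1)*(b + 3)*(b + 1)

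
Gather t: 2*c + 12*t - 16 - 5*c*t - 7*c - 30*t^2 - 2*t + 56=-5*c - 30*t^2 + t*(10 - 5*c) + 40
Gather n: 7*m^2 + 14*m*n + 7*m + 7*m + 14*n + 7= 7*m^2 + 14*m + n*(14*m + 14) + 7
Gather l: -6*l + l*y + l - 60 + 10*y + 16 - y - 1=l*(y - 5) + 9*y - 45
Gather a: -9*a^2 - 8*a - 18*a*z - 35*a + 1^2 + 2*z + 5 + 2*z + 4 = -9*a^2 + a*(-18*z - 43) + 4*z + 10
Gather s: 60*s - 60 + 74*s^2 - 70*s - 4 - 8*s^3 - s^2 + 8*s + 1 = -8*s^3 + 73*s^2 - 2*s - 63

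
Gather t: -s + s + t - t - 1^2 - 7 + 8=0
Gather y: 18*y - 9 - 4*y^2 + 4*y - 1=-4*y^2 + 22*y - 10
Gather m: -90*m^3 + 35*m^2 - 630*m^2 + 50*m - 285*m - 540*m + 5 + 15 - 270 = -90*m^3 - 595*m^2 - 775*m - 250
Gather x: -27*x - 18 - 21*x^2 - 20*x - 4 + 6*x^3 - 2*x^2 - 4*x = 6*x^3 - 23*x^2 - 51*x - 22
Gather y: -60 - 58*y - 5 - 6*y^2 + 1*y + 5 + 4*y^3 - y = 4*y^3 - 6*y^2 - 58*y - 60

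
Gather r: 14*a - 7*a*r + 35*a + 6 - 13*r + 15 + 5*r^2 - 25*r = 49*a + 5*r^2 + r*(-7*a - 38) + 21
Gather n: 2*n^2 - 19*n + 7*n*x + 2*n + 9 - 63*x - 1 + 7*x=2*n^2 + n*(7*x - 17) - 56*x + 8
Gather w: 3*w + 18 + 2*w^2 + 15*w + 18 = 2*w^2 + 18*w + 36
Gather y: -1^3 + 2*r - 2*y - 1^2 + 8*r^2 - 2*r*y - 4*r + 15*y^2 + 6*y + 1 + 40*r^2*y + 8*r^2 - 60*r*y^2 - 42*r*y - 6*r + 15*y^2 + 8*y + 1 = 16*r^2 - 8*r + y^2*(30 - 60*r) + y*(40*r^2 - 44*r + 12)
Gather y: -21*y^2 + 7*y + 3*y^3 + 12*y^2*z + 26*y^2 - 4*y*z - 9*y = 3*y^3 + y^2*(12*z + 5) + y*(-4*z - 2)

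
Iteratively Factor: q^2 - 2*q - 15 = (q - 5)*(q + 3)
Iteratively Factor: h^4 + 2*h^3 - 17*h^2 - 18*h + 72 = (h + 4)*(h^3 - 2*h^2 - 9*h + 18) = (h - 3)*(h + 4)*(h^2 + h - 6) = (h - 3)*(h + 3)*(h + 4)*(h - 2)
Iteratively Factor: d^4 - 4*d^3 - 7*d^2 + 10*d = (d)*(d^3 - 4*d^2 - 7*d + 10) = d*(d + 2)*(d^2 - 6*d + 5) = d*(d - 1)*(d + 2)*(d - 5)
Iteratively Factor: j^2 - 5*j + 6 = (j - 3)*(j - 2)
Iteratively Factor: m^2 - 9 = (m - 3)*(m + 3)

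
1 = 1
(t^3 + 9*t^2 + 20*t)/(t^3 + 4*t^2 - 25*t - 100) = t/(t - 5)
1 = 1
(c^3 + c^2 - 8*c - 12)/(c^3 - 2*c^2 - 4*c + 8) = (c^2 - c - 6)/(c^2 - 4*c + 4)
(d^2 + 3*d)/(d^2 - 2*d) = (d + 3)/(d - 2)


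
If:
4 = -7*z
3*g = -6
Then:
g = -2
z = -4/7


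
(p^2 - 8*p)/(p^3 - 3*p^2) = (p - 8)/(p*(p - 3))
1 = 1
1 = 1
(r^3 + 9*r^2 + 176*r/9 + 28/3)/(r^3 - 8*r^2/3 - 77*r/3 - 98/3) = (r^2 + 20*r/3 + 4)/(r^2 - 5*r - 14)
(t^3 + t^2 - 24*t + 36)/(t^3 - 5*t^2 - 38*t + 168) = (t^2 - 5*t + 6)/(t^2 - 11*t + 28)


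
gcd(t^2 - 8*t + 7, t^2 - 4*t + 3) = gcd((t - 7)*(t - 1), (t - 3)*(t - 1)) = t - 1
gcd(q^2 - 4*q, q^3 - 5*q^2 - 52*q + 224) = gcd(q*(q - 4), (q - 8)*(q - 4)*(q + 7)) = q - 4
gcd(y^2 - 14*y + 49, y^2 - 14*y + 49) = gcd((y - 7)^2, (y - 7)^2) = y^2 - 14*y + 49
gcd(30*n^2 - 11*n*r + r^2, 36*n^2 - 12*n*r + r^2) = -6*n + r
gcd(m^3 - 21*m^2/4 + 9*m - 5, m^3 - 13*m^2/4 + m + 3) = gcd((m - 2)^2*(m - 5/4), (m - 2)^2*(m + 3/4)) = m^2 - 4*m + 4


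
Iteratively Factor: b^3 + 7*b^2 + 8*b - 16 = (b + 4)*(b^2 + 3*b - 4) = (b - 1)*(b + 4)*(b + 4)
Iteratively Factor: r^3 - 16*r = (r - 4)*(r^2 + 4*r) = (r - 4)*(r + 4)*(r)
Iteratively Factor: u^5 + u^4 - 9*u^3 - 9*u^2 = (u - 3)*(u^4 + 4*u^3 + 3*u^2) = (u - 3)*(u + 3)*(u^3 + u^2) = u*(u - 3)*(u + 3)*(u^2 + u) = u^2*(u - 3)*(u + 3)*(u + 1)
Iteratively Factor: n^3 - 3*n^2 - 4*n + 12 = (n - 3)*(n^2 - 4) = (n - 3)*(n + 2)*(n - 2)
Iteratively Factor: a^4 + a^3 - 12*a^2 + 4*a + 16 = (a - 2)*(a^3 + 3*a^2 - 6*a - 8) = (a - 2)^2*(a^2 + 5*a + 4) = (a - 2)^2*(a + 4)*(a + 1)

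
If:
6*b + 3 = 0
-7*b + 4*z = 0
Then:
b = -1/2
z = -7/8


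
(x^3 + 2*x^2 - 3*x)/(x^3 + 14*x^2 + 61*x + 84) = x*(x - 1)/(x^2 + 11*x + 28)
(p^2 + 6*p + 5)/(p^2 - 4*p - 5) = (p + 5)/(p - 5)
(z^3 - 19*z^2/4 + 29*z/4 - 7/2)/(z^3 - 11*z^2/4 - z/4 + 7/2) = (z - 1)/(z + 1)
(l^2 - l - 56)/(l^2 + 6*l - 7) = (l - 8)/(l - 1)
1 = 1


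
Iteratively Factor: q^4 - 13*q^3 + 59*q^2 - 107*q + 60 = (q - 1)*(q^3 - 12*q^2 + 47*q - 60) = (q - 3)*(q - 1)*(q^2 - 9*q + 20) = (q - 4)*(q - 3)*(q - 1)*(q - 5)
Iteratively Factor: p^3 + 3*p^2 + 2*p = (p + 1)*(p^2 + 2*p) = (p + 1)*(p + 2)*(p)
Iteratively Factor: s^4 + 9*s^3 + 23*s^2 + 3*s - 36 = (s + 4)*(s^3 + 5*s^2 + 3*s - 9) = (s + 3)*(s + 4)*(s^2 + 2*s - 3) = (s + 3)^2*(s + 4)*(s - 1)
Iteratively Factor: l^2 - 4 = (l - 2)*(l + 2)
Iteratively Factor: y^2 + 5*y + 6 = (y + 3)*(y + 2)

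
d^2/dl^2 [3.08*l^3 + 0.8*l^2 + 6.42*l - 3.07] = 18.48*l + 1.6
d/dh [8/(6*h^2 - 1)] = -96*h/(6*h^2 - 1)^2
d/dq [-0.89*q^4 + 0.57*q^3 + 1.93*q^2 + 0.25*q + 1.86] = -3.56*q^3 + 1.71*q^2 + 3.86*q + 0.25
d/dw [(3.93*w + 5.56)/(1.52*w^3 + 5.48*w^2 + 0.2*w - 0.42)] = (5.9736*w^3 + 21.5364*w^2 + 0.786*w - (3.93*w + 5.56)*(4.56*w^2 + 10.96*w + 0.2) - 1.6506)/(1.52*w^3 + 5.48*w^2 + 0.2*w - 0.42)^2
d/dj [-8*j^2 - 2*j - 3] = -16*j - 2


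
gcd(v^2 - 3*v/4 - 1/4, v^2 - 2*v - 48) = 1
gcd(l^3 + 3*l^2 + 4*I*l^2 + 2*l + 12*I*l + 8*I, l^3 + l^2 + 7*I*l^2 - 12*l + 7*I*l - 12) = l^2 + l*(1 + 4*I) + 4*I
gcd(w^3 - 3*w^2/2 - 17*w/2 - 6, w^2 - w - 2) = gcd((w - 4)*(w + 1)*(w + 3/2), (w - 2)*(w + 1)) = w + 1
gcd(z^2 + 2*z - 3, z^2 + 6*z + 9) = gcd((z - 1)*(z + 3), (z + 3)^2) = z + 3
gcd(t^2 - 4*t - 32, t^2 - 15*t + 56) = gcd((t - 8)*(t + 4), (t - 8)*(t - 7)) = t - 8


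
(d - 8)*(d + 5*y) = d^2 + 5*d*y - 8*d - 40*y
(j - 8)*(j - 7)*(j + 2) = j^3 - 13*j^2 + 26*j + 112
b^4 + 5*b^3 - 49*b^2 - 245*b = b*(b - 7)*(b + 5)*(b + 7)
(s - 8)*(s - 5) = s^2 - 13*s + 40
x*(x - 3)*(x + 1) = x^3 - 2*x^2 - 3*x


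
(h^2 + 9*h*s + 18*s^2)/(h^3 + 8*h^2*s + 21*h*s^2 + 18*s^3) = (h + 6*s)/(h^2 + 5*h*s + 6*s^2)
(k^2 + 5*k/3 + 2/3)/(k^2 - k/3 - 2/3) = (k + 1)/(k - 1)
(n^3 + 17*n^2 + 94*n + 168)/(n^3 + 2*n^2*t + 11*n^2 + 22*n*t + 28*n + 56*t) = (n + 6)/(n + 2*t)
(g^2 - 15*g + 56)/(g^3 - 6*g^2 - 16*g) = (g - 7)/(g*(g + 2))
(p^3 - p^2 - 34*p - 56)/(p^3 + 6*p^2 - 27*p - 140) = (p^2 - 5*p - 14)/(p^2 + 2*p - 35)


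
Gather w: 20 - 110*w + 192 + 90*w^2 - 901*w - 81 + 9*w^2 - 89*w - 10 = 99*w^2 - 1100*w + 121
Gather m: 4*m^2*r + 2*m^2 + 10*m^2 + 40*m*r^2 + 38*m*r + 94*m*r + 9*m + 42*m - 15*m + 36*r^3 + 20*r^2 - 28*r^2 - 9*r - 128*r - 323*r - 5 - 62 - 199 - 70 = m^2*(4*r + 12) + m*(40*r^2 + 132*r + 36) + 36*r^3 - 8*r^2 - 460*r - 336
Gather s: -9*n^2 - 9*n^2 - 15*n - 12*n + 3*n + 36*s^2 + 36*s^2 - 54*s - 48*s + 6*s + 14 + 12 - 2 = -18*n^2 - 24*n + 72*s^2 - 96*s + 24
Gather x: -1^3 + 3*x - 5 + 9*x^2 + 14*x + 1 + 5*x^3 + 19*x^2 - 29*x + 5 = 5*x^3 + 28*x^2 - 12*x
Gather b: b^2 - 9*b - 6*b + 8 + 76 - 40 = b^2 - 15*b + 44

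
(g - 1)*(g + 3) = g^2 + 2*g - 3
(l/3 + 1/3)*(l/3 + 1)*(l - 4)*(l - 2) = l^4/9 - 2*l^3/9 - 13*l^2/9 + 14*l/9 + 8/3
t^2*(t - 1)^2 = t^4 - 2*t^3 + t^2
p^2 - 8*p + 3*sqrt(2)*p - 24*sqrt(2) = (p - 8)*(p + 3*sqrt(2))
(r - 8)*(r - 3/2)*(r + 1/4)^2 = r^4 - 9*r^3 + 117*r^2/16 + 173*r/32 + 3/4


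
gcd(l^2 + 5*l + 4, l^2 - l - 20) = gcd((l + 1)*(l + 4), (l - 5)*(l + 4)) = l + 4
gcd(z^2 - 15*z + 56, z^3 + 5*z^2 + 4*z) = 1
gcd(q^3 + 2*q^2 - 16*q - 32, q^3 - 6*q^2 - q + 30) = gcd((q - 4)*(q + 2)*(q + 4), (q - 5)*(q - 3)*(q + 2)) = q + 2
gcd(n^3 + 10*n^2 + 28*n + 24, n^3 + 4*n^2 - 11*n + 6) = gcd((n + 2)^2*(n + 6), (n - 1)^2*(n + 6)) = n + 6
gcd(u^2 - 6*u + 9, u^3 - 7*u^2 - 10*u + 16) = 1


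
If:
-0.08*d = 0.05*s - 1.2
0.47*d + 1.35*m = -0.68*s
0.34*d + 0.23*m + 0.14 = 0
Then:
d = 5.93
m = -9.37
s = 14.51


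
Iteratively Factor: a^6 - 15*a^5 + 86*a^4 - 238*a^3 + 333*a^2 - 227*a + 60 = (a - 5)*(a^5 - 10*a^4 + 36*a^3 - 58*a^2 + 43*a - 12) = (a - 5)*(a - 1)*(a^4 - 9*a^3 + 27*a^2 - 31*a + 12) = (a - 5)*(a - 1)^2*(a^3 - 8*a^2 + 19*a - 12) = (a - 5)*(a - 3)*(a - 1)^2*(a^2 - 5*a + 4) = (a - 5)*(a - 4)*(a - 3)*(a - 1)^2*(a - 1)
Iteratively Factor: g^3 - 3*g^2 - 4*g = (g - 4)*(g^2 + g) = (g - 4)*(g + 1)*(g)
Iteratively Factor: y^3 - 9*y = (y)*(y^2 - 9) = y*(y - 3)*(y + 3)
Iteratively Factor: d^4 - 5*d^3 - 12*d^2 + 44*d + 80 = (d + 2)*(d^3 - 7*d^2 + 2*d + 40) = (d - 4)*(d + 2)*(d^2 - 3*d - 10) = (d - 4)*(d + 2)^2*(d - 5)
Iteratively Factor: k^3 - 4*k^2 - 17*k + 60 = (k - 5)*(k^2 + k - 12) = (k - 5)*(k - 3)*(k + 4)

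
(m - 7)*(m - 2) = m^2 - 9*m + 14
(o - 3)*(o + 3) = o^2 - 9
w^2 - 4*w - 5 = (w - 5)*(w + 1)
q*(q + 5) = q^2 + 5*q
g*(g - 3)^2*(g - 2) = g^4 - 8*g^3 + 21*g^2 - 18*g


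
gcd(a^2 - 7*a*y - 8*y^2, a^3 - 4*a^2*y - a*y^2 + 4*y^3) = a + y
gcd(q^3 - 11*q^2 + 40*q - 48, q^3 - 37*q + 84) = q^2 - 7*q + 12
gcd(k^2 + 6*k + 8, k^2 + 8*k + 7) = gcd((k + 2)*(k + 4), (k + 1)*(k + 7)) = 1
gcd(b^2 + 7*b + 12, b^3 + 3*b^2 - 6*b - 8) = b + 4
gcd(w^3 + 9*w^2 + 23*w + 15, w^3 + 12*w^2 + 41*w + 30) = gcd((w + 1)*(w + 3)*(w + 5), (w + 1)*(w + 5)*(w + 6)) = w^2 + 6*w + 5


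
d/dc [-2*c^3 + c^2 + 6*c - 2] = -6*c^2 + 2*c + 6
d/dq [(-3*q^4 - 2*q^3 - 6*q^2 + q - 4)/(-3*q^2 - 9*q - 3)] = (6*q^5 + 29*q^4 + 24*q^3 + 25*q^2 + 4*q - 13)/(3*(q^4 + 6*q^3 + 11*q^2 + 6*q + 1))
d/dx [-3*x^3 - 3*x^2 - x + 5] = -9*x^2 - 6*x - 1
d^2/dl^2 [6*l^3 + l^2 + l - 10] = 36*l + 2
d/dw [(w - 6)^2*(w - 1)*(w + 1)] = 4*w^3 - 36*w^2 + 70*w + 12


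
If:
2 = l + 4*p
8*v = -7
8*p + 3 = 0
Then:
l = 7/2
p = -3/8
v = -7/8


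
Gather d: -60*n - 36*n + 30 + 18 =48 - 96*n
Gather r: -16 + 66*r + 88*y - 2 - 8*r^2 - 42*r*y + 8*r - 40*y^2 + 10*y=-8*r^2 + r*(74 - 42*y) - 40*y^2 + 98*y - 18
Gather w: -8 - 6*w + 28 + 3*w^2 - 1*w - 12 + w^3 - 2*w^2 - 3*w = w^3 + w^2 - 10*w + 8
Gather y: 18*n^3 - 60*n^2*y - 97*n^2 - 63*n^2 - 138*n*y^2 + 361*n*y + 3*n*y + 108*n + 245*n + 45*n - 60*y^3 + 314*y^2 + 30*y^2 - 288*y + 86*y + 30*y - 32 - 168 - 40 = 18*n^3 - 160*n^2 + 398*n - 60*y^3 + y^2*(344 - 138*n) + y*(-60*n^2 + 364*n - 172) - 240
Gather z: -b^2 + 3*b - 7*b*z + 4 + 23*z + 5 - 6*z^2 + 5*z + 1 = -b^2 + 3*b - 6*z^2 + z*(28 - 7*b) + 10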